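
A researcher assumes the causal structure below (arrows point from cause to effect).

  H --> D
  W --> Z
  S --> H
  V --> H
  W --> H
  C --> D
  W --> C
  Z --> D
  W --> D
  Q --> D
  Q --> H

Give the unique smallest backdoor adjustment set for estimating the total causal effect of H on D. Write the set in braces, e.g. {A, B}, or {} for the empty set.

{Q, W}

Variables eligible for adjustment (non-descendants of H, excluding H and D): {C, Q, S, V, W, Z}.
Backdoor paths from H to D:
  P1: H <- W -> Z -> D
  P2: H <- W -> C -> D
  P3: H <- W -> D
  P4: H <- Q -> D
The empty set is not sufficient: P1 (H <- W -> Z -> D) has no collider blocking it and no conditioned non-collider, so it is open.
Try {Q, W}:
  P1: blocked at fork node W ∈ conditioning set.
  P2: blocked at fork node W ∈ conditioning set.
  P3: blocked at fork node W ∈ conditioning set.
  P4: blocked at fork node Q ∈ conditioning set.
{Q, W} contains no descendant of H and blocks every backdoor path.
Every element of {Q, W} is needed (dropping Q leaves P4 open; dropping W leaves P1 open), so no proper subset is valid.
Among all size-2 subsets of the eligible variables, only {Q, W} blocks every backdoor path, so it is the unique smallest valid adjustment set.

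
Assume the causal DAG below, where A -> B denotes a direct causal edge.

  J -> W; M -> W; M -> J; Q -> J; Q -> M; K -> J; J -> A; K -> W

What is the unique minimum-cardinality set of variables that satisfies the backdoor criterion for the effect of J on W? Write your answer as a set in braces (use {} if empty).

{K, M}

Variables eligible for adjustment (non-descendants of J, excluding J and W): {K, M, Q}.
Backdoor paths from J to W:
  P1: J <- Q -> M -> W
  P2: J <- M -> W
  P3: J <- K -> W
The empty set is not sufficient: P1 (J <- Q -> M -> W) has no collider blocking it and no conditioned non-collider, so it is open.
Try {K, M}:
  P1: blocked at chain node M ∈ conditioning set.
  P2: blocked at fork node M ∈ conditioning set.
  P3: blocked at fork node K ∈ conditioning set.
{K, M} contains no descendant of J and blocks every backdoor path.
Every element of {K, M} is needed (dropping K leaves P3 open; dropping M leaves P1 open), so no proper subset is valid.
Among all size-2 subsets of the eligible variables, only {K, M} blocks every backdoor path, so it is the unique smallest valid adjustment set.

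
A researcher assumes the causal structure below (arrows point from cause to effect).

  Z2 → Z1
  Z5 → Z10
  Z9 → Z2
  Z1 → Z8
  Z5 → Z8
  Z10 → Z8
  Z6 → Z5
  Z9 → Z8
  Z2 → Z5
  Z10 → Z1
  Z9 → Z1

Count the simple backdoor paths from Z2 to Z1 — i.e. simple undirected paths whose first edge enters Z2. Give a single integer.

4

A backdoor path from Z2 to Z1 is any simple undirected path whose first edge points into Z2 (i.e. leaves Z2 via a parent).
Parents of Z2: {Z9}.
Enumerating:
  P1: Z2 <- Z9 -> Z1
  P2: Z2 <- Z9 -> Z8 <- Z5 -> Z10 -> Z1
  P3: Z2 <- Z9 -> Z8 <- Z10 -> Z1
  P4: Z2 <- Z9 -> Z8 <- Z1
That exhausts the simple backdoor paths. Count: 4.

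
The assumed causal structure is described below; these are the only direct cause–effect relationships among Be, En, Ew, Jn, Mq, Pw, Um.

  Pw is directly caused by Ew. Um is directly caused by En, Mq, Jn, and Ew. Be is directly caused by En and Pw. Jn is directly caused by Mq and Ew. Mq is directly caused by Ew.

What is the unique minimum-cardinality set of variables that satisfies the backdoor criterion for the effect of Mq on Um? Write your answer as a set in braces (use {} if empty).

Variables eligible for adjustment (non-descendants of Mq, excluding Mq and Um): {Be, En, Ew, Pw}.
Backdoor paths from Mq to Um:
  P1: Mq <- Ew -> Jn -> Um
  P2: Mq <- Ew -> Pw -> Be <- En -> Um
  P3: Mq <- Ew -> Um
The empty set is not sufficient: P1 (Mq <- Ew -> Jn -> Um) has no collider blocking it and no conditioned non-collider, so it is open.
Try {Ew}:
  P1: blocked at fork node Ew ∈ conditioning set.
  P2: blocked at fork node Ew ∈ conditioning set.
  P3: blocked at fork node Ew ∈ conditioning set.
{Ew} contains no descendant of Mq and blocks every backdoor path.
No other singleton works — e.g. {En} leaves P1 open — so {Ew} is the unique smallest valid adjustment set.

{Ew}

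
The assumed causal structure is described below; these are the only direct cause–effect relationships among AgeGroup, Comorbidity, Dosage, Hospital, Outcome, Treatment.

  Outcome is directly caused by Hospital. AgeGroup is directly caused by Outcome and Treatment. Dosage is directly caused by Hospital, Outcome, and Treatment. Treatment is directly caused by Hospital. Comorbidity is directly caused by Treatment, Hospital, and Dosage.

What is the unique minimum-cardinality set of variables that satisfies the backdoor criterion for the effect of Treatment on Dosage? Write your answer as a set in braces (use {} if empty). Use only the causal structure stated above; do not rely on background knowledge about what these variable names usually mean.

Variables eligible for adjustment (non-descendants of Treatment, excluding Treatment and Dosage): {Hospital, Outcome}.
Backdoor paths from Treatment to Dosage:
  P1: Treatment <- Hospital -> Outcome -> Dosage
  P2: Treatment <- Hospital -> Dosage
  P3: Treatment <- Hospital -> Comorbidity <- Dosage
The empty set is not sufficient: P1 (Treatment <- Hospital -> Outcome -> Dosage) has no collider blocking it and no conditioned non-collider, so it is open.
Try {Hospital}:
  P1: blocked at fork node Hospital ∈ conditioning set.
  P2: blocked at fork node Hospital ∈ conditioning set.
  P3: blocked at fork node Hospital ∈ conditioning set.
{Hospital} contains no descendant of Treatment and blocks every backdoor path.
No other singleton works — e.g. {Outcome} leaves P2 open — so {Hospital} is the unique smallest valid adjustment set.

{Hospital}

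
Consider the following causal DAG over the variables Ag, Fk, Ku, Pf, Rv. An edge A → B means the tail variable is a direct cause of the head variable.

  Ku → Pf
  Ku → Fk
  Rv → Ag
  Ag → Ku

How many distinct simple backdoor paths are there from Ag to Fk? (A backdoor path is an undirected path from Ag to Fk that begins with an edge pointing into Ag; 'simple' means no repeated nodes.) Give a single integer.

0

A backdoor path from Ag to Fk is any simple undirected path whose first edge points into Ag (i.e. leaves Ag via a parent).
Parents of Ag: {Rv}.
No simple path from any parent of Ag reaches Fk without revisiting Ag, so there are no backdoor paths.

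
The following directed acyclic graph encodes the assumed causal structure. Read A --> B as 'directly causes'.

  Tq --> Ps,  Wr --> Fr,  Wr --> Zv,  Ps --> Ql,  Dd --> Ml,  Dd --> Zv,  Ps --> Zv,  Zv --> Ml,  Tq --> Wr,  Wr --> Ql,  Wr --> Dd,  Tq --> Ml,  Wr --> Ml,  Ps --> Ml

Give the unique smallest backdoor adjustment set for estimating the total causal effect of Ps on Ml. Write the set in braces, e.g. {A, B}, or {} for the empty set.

Variables eligible for adjustment (non-descendants of Ps, excluding Ps and Ml): {Dd, Fr, Tq, Wr}.
Backdoor paths from Ps to Ml:
  P1: Ps <- Tq -> Wr -> Dd -> Zv -> Ml
  P2: Ps <- Tq -> Wr -> Dd -> Ml
  P3: Ps <- Tq -> Wr -> Zv <- Dd -> Ml
  P4: Ps <- Tq -> Wr -> Zv -> Ml
  P5: Ps <- Tq -> Wr -> Ml
  P6: Ps <- Tq -> Ml
The empty set is not sufficient: P1 (Ps <- Tq -> Wr -> Dd -> Zv -> Ml) has no collider blocking it and no conditioned non-collider, so it is open.
Try {Tq}:
  P1: blocked at fork node Tq ∈ conditioning set.
  P2: blocked at fork node Tq ∈ conditioning set.
  P3: blocked at fork node Tq ∈ conditioning set.
  P4: blocked at fork node Tq ∈ conditioning set.
  P5: blocked at fork node Tq ∈ conditioning set.
  P6: blocked at fork node Tq ∈ conditioning set.
{Tq} contains no descendant of Ps and blocks every backdoor path.
No other singleton works — e.g. {Wr} leaves P6 open — so {Tq} is the unique smallest valid adjustment set.

{Tq}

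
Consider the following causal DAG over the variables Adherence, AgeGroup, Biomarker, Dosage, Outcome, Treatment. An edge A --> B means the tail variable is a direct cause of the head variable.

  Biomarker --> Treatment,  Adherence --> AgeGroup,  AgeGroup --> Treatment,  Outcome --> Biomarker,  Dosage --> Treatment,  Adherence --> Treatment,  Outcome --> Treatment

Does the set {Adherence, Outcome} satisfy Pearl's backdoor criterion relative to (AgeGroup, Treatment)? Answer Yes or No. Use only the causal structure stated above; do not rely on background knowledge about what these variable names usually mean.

Yes

Backdoor paths from AgeGroup to Treatment (paths whose first edge points into AgeGroup):
  P1: AgeGroup <- Adherence -> Treatment
Condition 1 (no descendant of AgeGroup in the set): holds — descendants of AgeGroup are {Treatment}; none are in {Adherence, Outcome}.
Condition 2 (every backdoor path blocked by {Adherence, Outcome}):
  P1: blocked at fork node Adherence ∈ conditioning set.
{Adherence, Outcome} satisfies the backdoor criterion.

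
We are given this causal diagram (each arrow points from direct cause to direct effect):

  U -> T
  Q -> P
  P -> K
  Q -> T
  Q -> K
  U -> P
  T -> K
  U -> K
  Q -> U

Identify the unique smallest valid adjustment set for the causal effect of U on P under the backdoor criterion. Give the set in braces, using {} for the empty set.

{Q}

Variables eligible for adjustment (non-descendants of U, excluding U and P): {Q}.
Backdoor paths from U to P:
  P1: U <- Q -> P
  P2: U <- Q -> T -> K <- P
  P3: U <- Q -> K <- P
The empty set is not sufficient: P1 (U <- Q -> P) has no collider blocking it and no conditioned non-collider, so it is open.
Try {Q}:
  P1: blocked at fork node Q ∈ conditioning set.
  P2: blocked at fork node Q ∈ conditioning set.
  P3: blocked at fork node Q ∈ conditioning set.
{Q} contains no descendant of U and blocks every backdoor path.
{Q} is the unique smallest valid adjustment set.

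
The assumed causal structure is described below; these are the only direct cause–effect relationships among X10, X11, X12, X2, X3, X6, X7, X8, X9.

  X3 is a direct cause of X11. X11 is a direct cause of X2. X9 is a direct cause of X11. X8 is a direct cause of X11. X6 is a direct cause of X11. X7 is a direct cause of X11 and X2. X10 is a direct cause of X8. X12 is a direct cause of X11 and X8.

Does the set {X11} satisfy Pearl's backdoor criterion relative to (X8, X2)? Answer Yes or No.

No

Backdoor paths from X8 to X2 (paths whose first edge points into X8):
  P1: X8 <- X12 -> X11 <- X7 -> X2
  P2: X8 <- X12 -> X11 -> X2
Condition 1 (no descendant of X8 in the set): FAILS — X11 is a descendant of X8.
Condition 2 (every backdoor path blocked by {X11}):
  P1: open — collider(s) X11 are conditioned on (or have a conditioned descendant) and no non-collider on the path is in the set.
  P2: blocked at chain node X11 ∈ conditioning set.
{X11} does not satisfy the backdoor criterion.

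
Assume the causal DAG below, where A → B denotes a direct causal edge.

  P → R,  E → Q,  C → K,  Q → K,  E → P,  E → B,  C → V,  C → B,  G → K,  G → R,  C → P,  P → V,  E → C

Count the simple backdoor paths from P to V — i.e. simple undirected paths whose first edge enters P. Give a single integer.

A backdoor path from P to V is any simple undirected path whose first edge points into P (i.e. leaves P via a parent).
Parents of P: {C, E}.
Enumerating:
  P1: P <- E -> C -> V
  P2: P <- E -> Q -> K <- C -> V
  P3: P <- E -> B <- C -> V
  P4: P <- C -> V
That exhausts the simple backdoor paths. Count: 4.

4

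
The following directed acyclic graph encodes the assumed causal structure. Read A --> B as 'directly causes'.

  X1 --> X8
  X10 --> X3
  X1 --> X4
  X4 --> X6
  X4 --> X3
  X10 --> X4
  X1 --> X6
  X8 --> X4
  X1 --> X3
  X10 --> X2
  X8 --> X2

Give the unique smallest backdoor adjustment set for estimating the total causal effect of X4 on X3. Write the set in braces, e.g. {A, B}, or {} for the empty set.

{X1, X10}

Variables eligible for adjustment (non-descendants of X4, excluding X4 and X3): {X1, X10, X2, X8}.
Backdoor paths from X4 to X3:
  P1: X4 <- X1 -> X8 -> X2 <- X10 -> X3
  P2: X4 <- X1 -> X3
  P3: X4 <- X10 -> X2 <- X8 <- X1 -> X3
  P4: X4 <- X10 -> X3
  P5: X4 <- X8 <- X1 -> X3
  P6: X4 <- X8 -> X2 <- X10 -> X3
The empty set is not sufficient: P2 (X4 <- X1 -> X3) has no collider blocking it and no conditioned non-collider, so it is open.
Try {X1, X10}:
  P1: blocked at fork node X1 ∈ conditioning set.
  P2: blocked at fork node X1 ∈ conditioning set.
  P3: blocked at fork node X10 ∈ conditioning set.
  P4: blocked at fork node X10 ∈ conditioning set.
  P5: blocked at fork node X1 ∈ conditioning set.
  P6: blocked at collider X2 (neither it nor any descendant is in the conditioning set).
{X1, X10} contains no descendant of X4 and blocks every backdoor path.
Every element of {X1, X10} is needed (dropping X1 leaves P2 open; dropping X10 leaves P4 open), so no proper subset is valid.
Among all size-2 subsets of the eligible variables, only {X1, X10} blocks every backdoor path, so it is the unique smallest valid adjustment set.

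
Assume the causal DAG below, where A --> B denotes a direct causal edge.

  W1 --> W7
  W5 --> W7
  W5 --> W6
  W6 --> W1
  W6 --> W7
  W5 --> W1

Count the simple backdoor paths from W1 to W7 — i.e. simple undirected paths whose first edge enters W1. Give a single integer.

4

A backdoor path from W1 to W7 is any simple undirected path whose first edge points into W1 (i.e. leaves W1 via a parent).
Parents of W1: {W5, W6}.
Enumerating:
  P1: W1 <- W5 -> W6 -> W7
  P2: W1 <- W5 -> W7
  P3: W1 <- W6 <- W5 -> W7
  P4: W1 <- W6 -> W7
That exhausts the simple backdoor paths. Count: 4.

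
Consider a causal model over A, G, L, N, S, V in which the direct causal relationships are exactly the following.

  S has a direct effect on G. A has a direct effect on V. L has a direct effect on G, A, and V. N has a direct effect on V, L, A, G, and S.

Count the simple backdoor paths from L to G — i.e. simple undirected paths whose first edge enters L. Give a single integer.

2

A backdoor path from L to G is any simple undirected path whose first edge points into L (i.e. leaves L via a parent).
Parents of L: {N}.
Enumerating:
  P1: L <- N -> S -> G
  P2: L <- N -> G
That exhausts the simple backdoor paths. Count: 2.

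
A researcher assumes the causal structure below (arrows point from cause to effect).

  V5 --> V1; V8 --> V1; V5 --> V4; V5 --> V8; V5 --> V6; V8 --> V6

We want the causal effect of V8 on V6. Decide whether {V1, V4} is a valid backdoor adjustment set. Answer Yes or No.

No

Backdoor paths from V8 to V6 (paths whose first edge points into V8):
  P1: V8 <- V5 -> V6
Condition 1 (no descendant of V8 in the set): FAILS — V1 is a descendant of V8.
Condition 2 (every backdoor path blocked by {V1, V4}):
  P1: open — no interior node is in the conditioning set.
{V1, V4} does not satisfy the backdoor criterion.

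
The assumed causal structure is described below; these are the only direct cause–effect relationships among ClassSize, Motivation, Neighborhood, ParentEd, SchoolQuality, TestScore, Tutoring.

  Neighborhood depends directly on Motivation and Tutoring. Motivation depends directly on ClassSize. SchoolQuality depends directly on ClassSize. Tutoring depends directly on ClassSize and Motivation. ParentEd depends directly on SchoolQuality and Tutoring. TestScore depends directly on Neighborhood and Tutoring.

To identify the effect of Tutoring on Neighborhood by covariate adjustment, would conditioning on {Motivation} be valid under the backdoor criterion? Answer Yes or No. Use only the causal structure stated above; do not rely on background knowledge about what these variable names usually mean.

Backdoor paths from Tutoring to Neighborhood (paths whose first edge points into Tutoring):
  P1: Tutoring <- ClassSize -> Motivation -> Neighborhood
  P2: Tutoring <- Motivation -> Neighborhood
Condition 1 (no descendant of Tutoring in the set): holds — descendants of Tutoring are {Neighborhood, ParentEd, TestScore}; none are in {Motivation}.
Condition 2 (every backdoor path blocked by {Motivation}):
  P1: blocked at chain node Motivation ∈ conditioning set.
  P2: blocked at fork node Motivation ∈ conditioning set.
{Motivation} satisfies the backdoor criterion.

Yes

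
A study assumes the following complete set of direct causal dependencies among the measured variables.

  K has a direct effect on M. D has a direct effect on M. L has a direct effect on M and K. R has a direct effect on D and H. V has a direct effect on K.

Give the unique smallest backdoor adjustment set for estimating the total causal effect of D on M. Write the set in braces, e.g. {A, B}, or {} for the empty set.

Variables eligible for adjustment (non-descendants of D, excluding D and M): {H, K, L, R, V}.
Backdoor paths from D to M:
  (none)
With no backdoor paths the empty set already satisfies the criterion, and it is trivially minimal.

{}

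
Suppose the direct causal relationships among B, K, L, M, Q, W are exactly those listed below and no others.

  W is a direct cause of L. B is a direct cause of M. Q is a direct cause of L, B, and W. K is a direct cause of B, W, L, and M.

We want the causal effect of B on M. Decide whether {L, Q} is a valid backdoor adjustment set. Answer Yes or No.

Backdoor paths from B to M (paths whose first edge points into B):
  P1: B <- K -> M
  P2: B <- Q -> W <- K -> M
  P3: B <- Q -> W -> L <- K -> M
  P4: B <- Q -> L <- K -> M
  P5: B <- Q -> L <- W <- K -> M
Condition 1 (no descendant of B in the set): holds — descendants of B are {M}; none are in {L, Q}.
Condition 2 (every backdoor path blocked by {L, Q}):
  P1: open — no interior node is in the conditioning set.
  P2: blocked at fork node Q ∈ conditioning set.
  P3: blocked at fork node Q ∈ conditioning set.
  P4: blocked at fork node Q ∈ conditioning set.
  P5: blocked at fork node Q ∈ conditioning set.
{L, Q} does not satisfy the backdoor criterion.

No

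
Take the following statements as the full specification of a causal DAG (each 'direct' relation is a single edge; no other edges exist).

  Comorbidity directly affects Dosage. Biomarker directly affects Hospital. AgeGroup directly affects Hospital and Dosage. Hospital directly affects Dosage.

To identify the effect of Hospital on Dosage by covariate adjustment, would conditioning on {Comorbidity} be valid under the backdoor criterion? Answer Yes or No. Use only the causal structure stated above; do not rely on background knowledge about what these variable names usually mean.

No

Backdoor paths from Hospital to Dosage (paths whose first edge points into Hospital):
  P1: Hospital <- AgeGroup -> Dosage
Condition 1 (no descendant of Hospital in the set): holds — descendants of Hospital are {Dosage}; none are in {Comorbidity}.
Condition 2 (every backdoor path blocked by {Comorbidity}):
  P1: open — no interior node is in the conditioning set.
{Comorbidity} does not satisfy the backdoor criterion.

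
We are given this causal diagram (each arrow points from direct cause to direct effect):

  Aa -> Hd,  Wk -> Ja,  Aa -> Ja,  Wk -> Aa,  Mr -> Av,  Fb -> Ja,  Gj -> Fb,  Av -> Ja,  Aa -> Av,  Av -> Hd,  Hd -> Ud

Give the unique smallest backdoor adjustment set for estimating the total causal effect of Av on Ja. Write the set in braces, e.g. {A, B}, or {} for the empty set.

Variables eligible for adjustment (non-descendants of Av, excluding Av and Ja): {Aa, Fb, Gj, Mr, Wk}.
Backdoor paths from Av to Ja:
  P1: Av <- Aa <- Wk -> Ja
  P2: Av <- Aa -> Ja
The empty set is not sufficient: P1 (Av <- Aa <- Wk -> Ja) has no collider blocking it and no conditioned non-collider, so it is open.
Try {Aa}:
  P1: blocked at chain node Aa ∈ conditioning set.
  P2: blocked at fork node Aa ∈ conditioning set.
{Aa} contains no descendant of Av and blocks every backdoor path.
No other singleton works — e.g. {Wk} leaves P2 open — so {Aa} is the unique smallest valid adjustment set.

{Aa}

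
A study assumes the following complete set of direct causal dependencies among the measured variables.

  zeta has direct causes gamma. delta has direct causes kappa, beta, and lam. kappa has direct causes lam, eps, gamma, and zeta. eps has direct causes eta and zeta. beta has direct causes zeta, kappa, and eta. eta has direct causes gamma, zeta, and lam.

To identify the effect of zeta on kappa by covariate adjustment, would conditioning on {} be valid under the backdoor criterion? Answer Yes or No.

Backdoor paths from zeta to kappa (paths whose first edge points into zeta):
  P1: zeta <- gamma -> eta <- lam -> kappa
  P2: zeta <- gamma -> eta <- lam -> delta <- kappa
  P3: zeta <- gamma -> eta <- lam -> delta <- beta <- kappa
  P4: zeta <- gamma -> eta -> eps -> kappa
  P5: zeta <- gamma -> eta -> beta <- kappa
  P6: zeta <- gamma -> eta -> beta -> delta <- lam -> kappa
  P7: zeta <- gamma -> eta -> beta -> delta <- kappa
  P8: zeta <- gamma -> kappa
Condition 1 (no descendant of zeta in the set): holds — descendants of zeta are {beta, delta, eps, eta, kappa}; none are in {}.
Condition 2 (every backdoor path blocked by {}):
  P1: blocked at collider eta (neither it nor any descendant is in the conditioning set).
  P2: blocked at collider eta (neither it nor any descendant is in the conditioning set).
  P3: blocked at collider eta (neither it nor any descendant is in the conditioning set).
  P4: open — no interior node is in the conditioning set.
  P5: blocked at collider beta (neither it nor any descendant is in the conditioning set).
  P6: blocked at collider delta (neither it nor any descendant is in the conditioning set).
  P7: blocked at collider delta (neither it nor any descendant is in the conditioning set).
  P8: open — no interior node is in the conditioning set.
{} does not satisfy the backdoor criterion.

No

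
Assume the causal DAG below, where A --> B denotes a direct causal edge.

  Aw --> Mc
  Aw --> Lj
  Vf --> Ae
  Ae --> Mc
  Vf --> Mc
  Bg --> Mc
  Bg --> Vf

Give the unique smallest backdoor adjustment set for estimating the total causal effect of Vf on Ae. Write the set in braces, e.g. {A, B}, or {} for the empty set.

{}

Variables eligible for adjustment (non-descendants of Vf, excluding Vf and Ae): {Aw, Bg, Lj}.
Backdoor paths from Vf to Ae:
  P1: Vf <- Bg -> Mc <- Ae
Each backdoor path contains an unconditioned collider, so every path is already blocked with the empty conditioning set:
  P1: blocked at collider Mc (neither it nor any descendant is in the conditioning set).
The empty set is therefore the unique smallest valid set.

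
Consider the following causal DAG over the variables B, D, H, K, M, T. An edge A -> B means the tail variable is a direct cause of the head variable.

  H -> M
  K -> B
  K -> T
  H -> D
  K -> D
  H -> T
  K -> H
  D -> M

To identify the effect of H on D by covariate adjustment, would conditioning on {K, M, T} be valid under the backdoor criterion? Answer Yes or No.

No

Backdoor paths from H to D (paths whose first edge points into H):
  P1: H <- K -> D
Condition 1 (no descendant of H in the set): FAILS — M and T are descendants of H.
Condition 2 (every backdoor path blocked by {K, M, T}):
  P1: blocked at fork node K ∈ conditioning set.
{K, M, T} does not satisfy the backdoor criterion.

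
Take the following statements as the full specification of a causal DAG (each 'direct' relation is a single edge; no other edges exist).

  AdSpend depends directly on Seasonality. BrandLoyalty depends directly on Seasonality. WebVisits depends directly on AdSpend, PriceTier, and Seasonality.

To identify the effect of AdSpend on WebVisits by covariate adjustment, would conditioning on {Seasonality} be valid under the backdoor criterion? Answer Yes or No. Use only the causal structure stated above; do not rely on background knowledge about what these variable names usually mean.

Yes

Backdoor paths from AdSpend to WebVisits (paths whose first edge points into AdSpend):
  P1: AdSpend <- Seasonality -> WebVisits
Condition 1 (no descendant of AdSpend in the set): holds — descendants of AdSpend are {WebVisits}; none are in {Seasonality}.
Condition 2 (every backdoor path blocked by {Seasonality}):
  P1: blocked at fork node Seasonality ∈ conditioning set.
{Seasonality} satisfies the backdoor criterion.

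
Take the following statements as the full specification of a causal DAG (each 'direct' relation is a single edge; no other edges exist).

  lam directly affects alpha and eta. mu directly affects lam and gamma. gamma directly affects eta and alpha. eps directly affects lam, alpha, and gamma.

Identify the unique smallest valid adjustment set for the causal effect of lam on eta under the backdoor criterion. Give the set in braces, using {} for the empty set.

Variables eligible for adjustment (non-descendants of lam, excluding lam and eta): {eps, gamma, mu}.
Backdoor paths from lam to eta:
  P1: lam <- mu -> gamma -> eta
  P2: lam <- eps -> gamma -> eta
  P3: lam <- eps -> alpha <- gamma -> eta
The empty set is not sufficient: P1 (lam <- mu -> gamma -> eta) has no collider blocking it and no conditioned non-collider, so it is open.
Try {gamma}:
  P1: blocked at chain node gamma ∈ conditioning set.
  P2: blocked at chain node gamma ∈ conditioning set.
  P3: blocked at collider alpha (neither it nor any descendant is in the conditioning set).
{gamma} contains no descendant of lam and blocks every backdoor path.
No other singleton works — e.g. {mu} leaves P2 open — so {gamma} is the unique smallest valid adjustment set.

{gamma}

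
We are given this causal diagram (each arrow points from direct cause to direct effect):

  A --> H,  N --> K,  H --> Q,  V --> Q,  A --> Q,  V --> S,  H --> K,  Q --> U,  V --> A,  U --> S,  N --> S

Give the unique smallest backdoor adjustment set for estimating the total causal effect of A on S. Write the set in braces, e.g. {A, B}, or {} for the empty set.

{V}

Variables eligible for adjustment (non-descendants of A, excluding A and S): {N, V}.
Backdoor paths from A to S:
  P1: A <- V -> Q <- H -> K <- N -> S
  P2: A <- V -> Q -> U -> S
  P3: A <- V -> S
The empty set is not sufficient: P2 (A <- V -> Q -> U -> S) has no collider blocking it and no conditioned non-collider, so it is open.
Try {V}:
  P1: blocked at fork node V ∈ conditioning set.
  P2: blocked at fork node V ∈ conditioning set.
  P3: blocked at fork node V ∈ conditioning set.
{V} contains no descendant of A and blocks every backdoor path.
No other singleton works — e.g. {N} leaves P2 open — so {V} is the unique smallest valid adjustment set.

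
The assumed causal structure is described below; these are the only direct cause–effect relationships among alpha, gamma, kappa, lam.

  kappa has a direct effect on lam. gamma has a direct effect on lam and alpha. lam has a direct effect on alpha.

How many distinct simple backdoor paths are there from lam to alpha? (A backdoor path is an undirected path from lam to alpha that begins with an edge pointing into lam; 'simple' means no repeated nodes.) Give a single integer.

A backdoor path from lam to alpha is any simple undirected path whose first edge points into lam (i.e. leaves lam via a parent).
Parents of lam: {gamma, kappa}.
Enumerating:
  P1: lam <- gamma -> alpha
That exhausts the simple backdoor paths. Count: 1.

1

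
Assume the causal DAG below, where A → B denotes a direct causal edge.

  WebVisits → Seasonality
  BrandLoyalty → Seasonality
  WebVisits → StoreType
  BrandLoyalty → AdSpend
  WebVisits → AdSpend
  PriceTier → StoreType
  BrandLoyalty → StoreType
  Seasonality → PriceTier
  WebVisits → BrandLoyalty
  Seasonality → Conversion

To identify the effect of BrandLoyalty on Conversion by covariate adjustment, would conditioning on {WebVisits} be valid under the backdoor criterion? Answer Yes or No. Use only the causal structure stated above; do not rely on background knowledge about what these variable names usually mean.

Backdoor paths from BrandLoyalty to Conversion (paths whose first edge points into BrandLoyalty):
  P1: BrandLoyalty <- WebVisits -> Seasonality -> Conversion
  P2: BrandLoyalty <- WebVisits -> StoreType <- PriceTier <- Seasonality -> Conversion
Condition 1 (no descendant of BrandLoyalty in the set): holds — descendants of BrandLoyalty are {AdSpend, Conversion, PriceTier, Seasonality, StoreType}; none are in {WebVisits}.
Condition 2 (every backdoor path blocked by {WebVisits}):
  P1: blocked at fork node WebVisits ∈ conditioning set.
  P2: blocked at fork node WebVisits ∈ conditioning set.
{WebVisits} satisfies the backdoor criterion.

Yes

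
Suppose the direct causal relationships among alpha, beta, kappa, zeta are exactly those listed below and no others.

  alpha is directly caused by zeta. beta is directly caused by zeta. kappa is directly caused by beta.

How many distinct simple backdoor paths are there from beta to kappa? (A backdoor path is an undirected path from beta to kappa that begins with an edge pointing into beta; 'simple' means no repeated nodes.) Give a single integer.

0

A backdoor path from beta to kappa is any simple undirected path whose first edge points into beta (i.e. leaves beta via a parent).
Parents of beta: {zeta}.
No simple path from any parent of beta reaches kappa without revisiting beta, so there are no backdoor paths.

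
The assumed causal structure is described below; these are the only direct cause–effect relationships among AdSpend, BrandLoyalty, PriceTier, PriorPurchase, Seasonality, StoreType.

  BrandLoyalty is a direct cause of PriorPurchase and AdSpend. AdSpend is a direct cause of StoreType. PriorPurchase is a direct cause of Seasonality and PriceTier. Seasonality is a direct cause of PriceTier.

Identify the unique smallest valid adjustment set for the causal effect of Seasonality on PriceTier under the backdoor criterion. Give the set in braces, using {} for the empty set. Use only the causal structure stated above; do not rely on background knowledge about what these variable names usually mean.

{PriorPurchase}

Variables eligible for adjustment (non-descendants of Seasonality, excluding Seasonality and PriceTier): {AdSpend, BrandLoyalty, PriorPurchase, StoreType}.
Backdoor paths from Seasonality to PriceTier:
  P1: Seasonality <- PriorPurchase -> PriceTier
The empty set is not sufficient: P1 (Seasonality <- PriorPurchase -> PriceTier) has no collider blocking it and no conditioned non-collider, so it is open.
Try {PriorPurchase}:
  P1: blocked at fork node PriorPurchase ∈ conditioning set.
{PriorPurchase} contains no descendant of Seasonality and blocks every backdoor path.
No other singleton works — e.g. {BrandLoyalty} leaves P1 open — so {PriorPurchase} is the unique smallest valid adjustment set.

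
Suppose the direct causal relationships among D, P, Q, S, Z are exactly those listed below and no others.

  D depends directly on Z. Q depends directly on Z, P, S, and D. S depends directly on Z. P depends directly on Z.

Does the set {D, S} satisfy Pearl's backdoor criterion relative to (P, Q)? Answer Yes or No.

No

Backdoor paths from P to Q (paths whose first edge points into P):
  P1: P <- Z -> D -> Q
  P2: P <- Z -> S -> Q
  P3: P <- Z -> Q
Condition 1 (no descendant of P in the set): holds — descendants of P are {Q}; none are in {D, S}.
Condition 2 (every backdoor path blocked by {D, S}):
  P1: blocked at chain node D ∈ conditioning set.
  P2: blocked at chain node S ∈ conditioning set.
  P3: open — no interior node is in the conditioning set.
{D, S} does not satisfy the backdoor criterion.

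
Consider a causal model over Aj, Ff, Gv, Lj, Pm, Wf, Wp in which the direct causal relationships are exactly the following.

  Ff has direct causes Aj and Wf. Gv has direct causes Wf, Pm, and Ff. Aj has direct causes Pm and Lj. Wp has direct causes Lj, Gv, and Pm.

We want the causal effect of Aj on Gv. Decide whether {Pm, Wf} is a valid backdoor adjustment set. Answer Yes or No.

Backdoor paths from Aj to Gv (paths whose first edge points into Aj):
  P1: Aj <- Lj -> Wp <- Pm -> Gv
  P2: Aj <- Lj -> Wp <- Gv
  P3: Aj <- Pm -> Gv
  P4: Aj <- Pm -> Wp <- Gv
Condition 1 (no descendant of Aj in the set): holds — descendants of Aj are {Ff, Gv, Wp}; none are in {Pm, Wf}.
Condition 2 (every backdoor path blocked by {Pm, Wf}):
  P1: blocked at collider Wp (neither it nor any descendant is in the conditioning set).
  P2: blocked at collider Wp (neither it nor any descendant is in the conditioning set).
  P3: blocked at fork node Pm ∈ conditioning set.
  P4: blocked at fork node Pm ∈ conditioning set.
{Pm, Wf} satisfies the backdoor criterion.

Yes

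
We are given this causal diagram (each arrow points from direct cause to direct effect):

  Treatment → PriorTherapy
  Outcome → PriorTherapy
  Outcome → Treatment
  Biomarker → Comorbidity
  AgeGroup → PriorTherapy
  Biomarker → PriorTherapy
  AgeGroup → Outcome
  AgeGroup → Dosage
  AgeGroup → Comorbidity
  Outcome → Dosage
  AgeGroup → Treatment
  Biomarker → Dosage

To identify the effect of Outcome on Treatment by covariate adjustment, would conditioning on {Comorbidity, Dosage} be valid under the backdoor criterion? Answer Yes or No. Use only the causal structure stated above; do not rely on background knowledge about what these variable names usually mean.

No

Backdoor paths from Outcome to Treatment (paths whose first edge points into Outcome):
  P1: Outcome <- AgeGroup -> Treatment
  P2: Outcome <- AgeGroup -> Dosage <- Biomarker -> PriorTherapy <- Treatment
  P3: Outcome <- AgeGroup -> PriorTherapy <- Treatment
  P4: Outcome <- AgeGroup -> Comorbidity <- Biomarker -> PriorTherapy <- Treatment
Condition 1 (no descendant of Outcome in the set): FAILS — Dosage is a descendant of Outcome.
Condition 2 (every backdoor path blocked by {Comorbidity, Dosage}):
  P1: open — no interior node is in the conditioning set.
  P2: blocked at collider PriorTherapy (neither it nor any descendant is in the conditioning set).
  P3: blocked at collider PriorTherapy (neither it nor any descendant is in the conditioning set).
  P4: blocked at collider PriorTherapy (neither it nor any descendant is in the conditioning set).
{Comorbidity, Dosage} does not satisfy the backdoor criterion.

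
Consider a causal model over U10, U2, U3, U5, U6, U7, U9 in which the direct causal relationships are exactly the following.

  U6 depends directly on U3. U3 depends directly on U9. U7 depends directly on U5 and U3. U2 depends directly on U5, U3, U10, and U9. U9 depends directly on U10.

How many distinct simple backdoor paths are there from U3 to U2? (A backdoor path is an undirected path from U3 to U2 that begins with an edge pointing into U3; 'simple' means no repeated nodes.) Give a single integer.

A backdoor path from U3 to U2 is any simple undirected path whose first edge points into U3 (i.e. leaves U3 via a parent).
Parents of U3: {U9}.
Enumerating:
  P1: U3 <- U9 <- U10 -> U2
  P2: U3 <- U9 -> U2
That exhausts the simple backdoor paths. Count: 2.

2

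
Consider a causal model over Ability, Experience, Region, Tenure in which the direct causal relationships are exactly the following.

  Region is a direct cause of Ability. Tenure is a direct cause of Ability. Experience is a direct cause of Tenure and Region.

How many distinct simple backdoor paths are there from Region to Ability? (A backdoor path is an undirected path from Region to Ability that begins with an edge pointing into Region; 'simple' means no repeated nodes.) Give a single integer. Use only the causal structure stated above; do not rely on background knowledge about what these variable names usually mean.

A backdoor path from Region to Ability is any simple undirected path whose first edge points into Region (i.e. leaves Region via a parent).
Parents of Region: {Experience}.
Enumerating:
  P1: Region <- Experience -> Tenure -> Ability
That exhausts the simple backdoor paths. Count: 1.

1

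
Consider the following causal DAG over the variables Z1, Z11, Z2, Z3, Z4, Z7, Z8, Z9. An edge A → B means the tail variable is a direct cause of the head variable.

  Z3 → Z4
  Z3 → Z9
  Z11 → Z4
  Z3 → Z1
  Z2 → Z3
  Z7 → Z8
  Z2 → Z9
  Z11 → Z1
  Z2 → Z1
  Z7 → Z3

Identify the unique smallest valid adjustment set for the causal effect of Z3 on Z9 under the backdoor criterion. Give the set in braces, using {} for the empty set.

Variables eligible for adjustment (non-descendants of Z3, excluding Z3 and Z9): {Z11, Z2, Z7, Z8}.
Backdoor paths from Z3 to Z9:
  P1: Z3 <- Z2 -> Z9
The empty set is not sufficient: P1 (Z3 <- Z2 -> Z9) has no collider blocking it and no conditioned non-collider, so it is open.
Try {Z2}:
  P1: blocked at fork node Z2 ∈ conditioning set.
{Z2} contains no descendant of Z3 and blocks every backdoor path.
No other singleton works — e.g. {Z7} leaves P1 open — so {Z2} is the unique smallest valid adjustment set.

{Z2}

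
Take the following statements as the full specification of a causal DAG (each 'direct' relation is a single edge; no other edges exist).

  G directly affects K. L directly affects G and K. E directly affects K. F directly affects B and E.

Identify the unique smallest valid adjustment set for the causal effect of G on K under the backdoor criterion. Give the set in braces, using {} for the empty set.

Variables eligible for adjustment (non-descendants of G, excluding G and K): {B, E, F, L}.
Backdoor paths from G to K:
  P1: G <- L -> K
The empty set is not sufficient: P1 (G <- L -> K) has no collider blocking it and no conditioned non-collider, so it is open.
Try {L}:
  P1: blocked at fork node L ∈ conditioning set.
{L} contains no descendant of G and blocks every backdoor path.
No other singleton works — e.g. {F} leaves P1 open — so {L} is the unique smallest valid adjustment set.

{L}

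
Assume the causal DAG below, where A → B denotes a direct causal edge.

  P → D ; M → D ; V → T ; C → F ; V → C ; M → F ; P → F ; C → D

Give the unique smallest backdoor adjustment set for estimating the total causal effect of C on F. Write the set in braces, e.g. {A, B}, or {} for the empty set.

Variables eligible for adjustment (non-descendants of C, excluding C and F): {M, P, T, V}.
Backdoor paths from C to F:
  (none)
With no backdoor paths the empty set already satisfies the criterion, and it is trivially minimal.

{}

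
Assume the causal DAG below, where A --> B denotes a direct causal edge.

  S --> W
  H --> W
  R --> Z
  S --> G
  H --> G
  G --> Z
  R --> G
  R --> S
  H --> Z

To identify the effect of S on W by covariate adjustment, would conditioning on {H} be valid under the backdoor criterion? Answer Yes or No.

Backdoor paths from S to W (paths whose first edge points into S):
  P1: S <- R -> G <- H -> W
  P2: S <- R -> G -> Z <- H -> W
  P3: S <- R -> Z <- H -> W
  P4: S <- R -> Z <- G <- H -> W
Condition 1 (no descendant of S in the set): holds — descendants of S are {G, W, Z}; none are in {H}.
Condition 2 (every backdoor path blocked by {H}):
  P1: blocked at collider G (neither it nor any descendant is in the conditioning set).
  P2: blocked at collider Z (neither it nor any descendant is in the conditioning set).
  P3: blocked at collider Z (neither it nor any descendant is in the conditioning set).
  P4: blocked at collider Z (neither it nor any descendant is in the conditioning set).
{H} satisfies the backdoor criterion.

Yes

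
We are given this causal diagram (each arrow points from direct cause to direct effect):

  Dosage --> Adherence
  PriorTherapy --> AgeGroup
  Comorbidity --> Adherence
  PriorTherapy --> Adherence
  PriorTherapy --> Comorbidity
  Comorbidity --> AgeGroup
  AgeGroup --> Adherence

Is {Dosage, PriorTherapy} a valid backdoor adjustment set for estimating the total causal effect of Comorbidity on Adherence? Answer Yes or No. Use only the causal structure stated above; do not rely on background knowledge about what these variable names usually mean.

Backdoor paths from Comorbidity to Adherence (paths whose first edge points into Comorbidity):
  P1: Comorbidity <- PriorTherapy -> AgeGroup -> Adherence
  P2: Comorbidity <- PriorTherapy -> Adherence
Condition 1 (no descendant of Comorbidity in the set): holds — descendants of Comorbidity are {Adherence, AgeGroup}; none are in {Dosage, PriorTherapy}.
Condition 2 (every backdoor path blocked by {Dosage, PriorTherapy}):
  P1: blocked at fork node PriorTherapy ∈ conditioning set.
  P2: blocked at fork node PriorTherapy ∈ conditioning set.
{Dosage, PriorTherapy} satisfies the backdoor criterion.

Yes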